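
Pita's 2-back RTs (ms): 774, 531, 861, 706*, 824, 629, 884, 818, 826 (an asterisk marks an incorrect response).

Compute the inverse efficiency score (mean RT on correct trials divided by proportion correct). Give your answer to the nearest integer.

864 ms

Correct trials (n=8): 774, 531, 861, 824, 629, 884, 818, 826
Mean correct RT = 6147/8 = 768.3750 ms
Proportion correct = 8/9
IES = 768.3750 / (8/9) = 864.422 ms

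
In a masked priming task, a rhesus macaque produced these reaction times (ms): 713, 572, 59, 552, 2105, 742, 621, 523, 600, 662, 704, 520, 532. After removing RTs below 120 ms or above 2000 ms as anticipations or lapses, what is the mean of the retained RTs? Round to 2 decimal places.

612.82 ms

Excluded: 59, 2105
Retained (n=11): Σ = 6741
Mean = 6741/11 = 612.8182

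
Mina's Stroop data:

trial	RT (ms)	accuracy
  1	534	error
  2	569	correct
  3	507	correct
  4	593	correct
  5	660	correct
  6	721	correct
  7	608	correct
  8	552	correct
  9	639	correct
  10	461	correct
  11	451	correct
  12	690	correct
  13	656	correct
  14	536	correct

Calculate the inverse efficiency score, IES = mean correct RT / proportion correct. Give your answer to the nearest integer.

633 ms

Correct trials (n=13): 569, 507, 593, 660, 721, 608, 552, 639, 461, 451, 690, 656, 536
Mean correct RT = 7643/13 = 587.9231 ms
Proportion correct = 13/14
IES = 587.9231 / (13/14) = 633.148 ms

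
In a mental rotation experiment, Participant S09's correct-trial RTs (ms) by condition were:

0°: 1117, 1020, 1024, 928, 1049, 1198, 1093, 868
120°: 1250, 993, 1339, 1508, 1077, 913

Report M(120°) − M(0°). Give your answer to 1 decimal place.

M(0°) = 8297/8 = 1037.125
M(120°) = 7080/6 = 1180.000
Difference = 1180.000 − 1037.125 = 142.875 ms

142.9 ms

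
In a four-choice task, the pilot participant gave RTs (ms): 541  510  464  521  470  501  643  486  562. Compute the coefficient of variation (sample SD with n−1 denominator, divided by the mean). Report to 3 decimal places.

0.106

n = 9, Σ = 4698, M = 522.0000
Σ(x−M)² = 24552.000; s = √(24552.000/8) = 55.3986
CV = 55.3986 / 522.0000 = 0.10613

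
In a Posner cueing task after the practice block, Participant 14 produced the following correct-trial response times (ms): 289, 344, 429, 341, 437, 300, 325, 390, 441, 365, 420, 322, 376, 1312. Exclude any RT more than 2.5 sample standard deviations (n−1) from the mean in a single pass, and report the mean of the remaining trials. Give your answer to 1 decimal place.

n = 14, ΣRT = 6091, M = 435.071
Σ(x−M)² = 861362.93; s = √(861362.93/13) = 257.408
Cutoffs: 435.071 ± 2.5·257.408 → [-208.4, 1078.6]
Outside: 1312 → excluded.
Retained (n=13): Σ = 4779, mean = 4779/13 = 367.615

367.6 ms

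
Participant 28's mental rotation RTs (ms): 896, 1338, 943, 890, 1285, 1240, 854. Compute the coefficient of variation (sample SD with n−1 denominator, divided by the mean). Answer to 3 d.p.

n = 7, Σ = 7446, M = 1063.7143
Σ(x−M)² = 272133.429; s = √(272133.429/6) = 212.9685
CV = 212.9685 / 1063.7143 = 0.20021

0.200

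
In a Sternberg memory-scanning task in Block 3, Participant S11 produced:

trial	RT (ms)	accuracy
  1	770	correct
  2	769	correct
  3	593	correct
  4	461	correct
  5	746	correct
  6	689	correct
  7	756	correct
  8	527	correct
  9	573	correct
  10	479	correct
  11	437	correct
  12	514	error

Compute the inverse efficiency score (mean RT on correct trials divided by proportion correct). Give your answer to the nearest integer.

674 ms

Correct trials (n=11): 770, 769, 593, 461, 746, 689, 756, 527, 573, 479, 437
Mean correct RT = 6800/11 = 618.1818 ms
Proportion correct = 11/12
IES = 618.1818 / (11/12) = 674.380 ms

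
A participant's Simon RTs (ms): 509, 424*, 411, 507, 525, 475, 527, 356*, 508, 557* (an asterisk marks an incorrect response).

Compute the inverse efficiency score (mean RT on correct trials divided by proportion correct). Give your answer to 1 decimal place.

Correct trials (n=7): 509, 411, 507, 525, 475, 527, 508
Mean correct RT = 3462/7 = 494.5714 ms
Proportion correct = 7/10
IES = 494.5714 / (7/10) = 706.531 ms

706.5 ms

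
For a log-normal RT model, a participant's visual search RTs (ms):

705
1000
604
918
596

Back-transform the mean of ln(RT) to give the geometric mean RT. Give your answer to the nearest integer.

747 ms

ln(RT): 6.5582, 6.9078, 6.4036, 6.8222, 6.3902
Mean ln(RT) = 33.0820/5 = 6.61639
Geometric mean = exp(6.61639) = 747.24 ms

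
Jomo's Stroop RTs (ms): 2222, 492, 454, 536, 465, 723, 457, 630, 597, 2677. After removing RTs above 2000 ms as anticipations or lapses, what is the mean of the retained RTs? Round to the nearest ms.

Excluded: 2222, 2677
Retained (n=8): Σ = 4354
Mean = 4354/8 = 544.2500

544 ms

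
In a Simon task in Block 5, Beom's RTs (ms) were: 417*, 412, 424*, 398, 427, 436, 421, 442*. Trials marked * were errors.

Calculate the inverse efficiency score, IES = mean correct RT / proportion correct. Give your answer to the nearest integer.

Correct trials (n=5): 412, 398, 427, 436, 421
Mean correct RT = 2094/5 = 418.8000 ms
Proportion correct = 5/8
IES = 418.8000 / (5/8) = 670.080 ms

670 ms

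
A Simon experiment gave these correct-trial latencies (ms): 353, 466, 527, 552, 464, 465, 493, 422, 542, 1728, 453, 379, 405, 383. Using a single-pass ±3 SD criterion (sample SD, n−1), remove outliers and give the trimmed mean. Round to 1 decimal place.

n = 14, ΣRT = 7632, M = 545.143
Σ(x−M)² = 1555633.71; s = √(1555633.71/13) = 345.925
Cutoffs: 545.143 ± 3·345.925 → [-492.6, 1582.9]
Outside: 1728 → excluded.
Retained (n=13): Σ = 5904, mean = 5904/13 = 454.154

454.2 ms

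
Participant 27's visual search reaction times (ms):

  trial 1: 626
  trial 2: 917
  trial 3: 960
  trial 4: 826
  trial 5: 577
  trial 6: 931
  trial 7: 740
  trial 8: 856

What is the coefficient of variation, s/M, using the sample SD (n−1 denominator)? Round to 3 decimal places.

0.178

n = 8, Σ = 6433, M = 804.1250
Σ(x−M)² = 143730.875; s = √(143730.875/7) = 143.2933
CV = 143.2933 / 804.1250 = 0.17820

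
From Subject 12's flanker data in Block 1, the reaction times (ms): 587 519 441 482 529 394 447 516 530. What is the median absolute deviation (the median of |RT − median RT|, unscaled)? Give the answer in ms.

34 ms

Sorted: 394, 441, 447, 482, 516, 519, 529, 530, 587 → median = 516
|x − 516|: 71, 3, 75, 34, 13, 122, 69, 0, 14
Sorted deviations: 0, 3, 13, 14, 34, 69, 71, 75, 122 → MAD = 34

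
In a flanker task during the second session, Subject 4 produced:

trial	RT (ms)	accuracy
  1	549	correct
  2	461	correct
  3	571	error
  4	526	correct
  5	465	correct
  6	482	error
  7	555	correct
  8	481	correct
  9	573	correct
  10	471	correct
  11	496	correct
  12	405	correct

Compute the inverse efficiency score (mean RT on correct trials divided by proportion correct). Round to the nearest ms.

Correct trials (n=10): 549, 461, 526, 465, 555, 481, 573, 471, 496, 405
Mean correct RT = 4982/10 = 498.2000 ms
Proportion correct = 10/12
IES = 498.2000 / (10/12) = 597.840 ms

598 ms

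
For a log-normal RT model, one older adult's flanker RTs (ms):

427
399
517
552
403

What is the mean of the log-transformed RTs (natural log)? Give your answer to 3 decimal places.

6.121

ln(RT): 6.0568, 5.9890, 6.2480, 6.3135, 5.9989
Σ ln(RT) = 30.6063
Mean = 30.6063/5 = 6.12125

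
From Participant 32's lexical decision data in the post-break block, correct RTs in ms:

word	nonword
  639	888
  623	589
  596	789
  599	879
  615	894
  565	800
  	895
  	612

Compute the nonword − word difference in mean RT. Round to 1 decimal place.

187.1 ms

M(word) = 3637/6 = 606.167
M(nonword) = 6346/8 = 793.250
Difference = 793.250 − 606.167 = 187.083 ms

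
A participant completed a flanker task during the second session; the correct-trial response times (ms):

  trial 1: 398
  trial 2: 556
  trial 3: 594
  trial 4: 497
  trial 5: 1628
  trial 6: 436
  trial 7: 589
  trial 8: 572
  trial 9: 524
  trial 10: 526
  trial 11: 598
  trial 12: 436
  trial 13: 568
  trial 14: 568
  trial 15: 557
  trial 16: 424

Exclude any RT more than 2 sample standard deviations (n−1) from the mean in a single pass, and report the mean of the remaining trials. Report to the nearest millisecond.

523 ms

n = 16, ΣRT = 9471, M = 591.938
Σ(x−M)² = 1209954.94; s = √(1209954.94/15) = 284.013
Cutoffs: 591.938 ± 2·284.013 → [23.9, 1160.0]
Outside: 1628 → excluded.
Retained (n=15): Σ = 7843, mean = 7843/15 = 522.867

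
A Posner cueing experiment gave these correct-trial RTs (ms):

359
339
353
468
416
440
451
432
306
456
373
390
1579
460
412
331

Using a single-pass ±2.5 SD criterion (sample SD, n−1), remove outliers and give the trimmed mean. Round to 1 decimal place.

399.1 ms

n = 16, ΣRT = 7565, M = 472.812
Σ(x−M)² = 1344236.44; s = √(1344236.44/15) = 299.359
Cutoffs: 472.812 ± 2.5·299.359 → [-275.6, 1221.2]
Outside: 1579 → excluded.
Retained (n=15): Σ = 5986, mean = 5986/15 = 399.067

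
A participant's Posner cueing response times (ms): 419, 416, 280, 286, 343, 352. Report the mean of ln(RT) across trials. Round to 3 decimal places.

ln(RT): 6.0379, 6.0307, 5.6348, 5.6560, 5.8377, 5.8636
Σ ln(RT) = 35.0607
Mean = 35.0607/6 = 5.84345

5.843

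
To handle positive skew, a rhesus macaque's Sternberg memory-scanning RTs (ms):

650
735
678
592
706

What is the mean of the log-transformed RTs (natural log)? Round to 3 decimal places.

6.508

ln(RT): 6.4770, 6.5999, 6.5191, 6.3835, 6.5596
Σ ln(RT) = 32.5391
Mean = 32.5391/5 = 6.50782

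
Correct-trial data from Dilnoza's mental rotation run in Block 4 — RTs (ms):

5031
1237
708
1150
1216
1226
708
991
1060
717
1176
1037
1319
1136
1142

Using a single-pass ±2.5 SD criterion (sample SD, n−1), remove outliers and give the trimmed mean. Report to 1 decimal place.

1058.8 ms

n = 15, ΣRT = 19854, M = 1323.600
Σ(x−M)² = 15281671.60; s = √(15281671.60/14) = 1044.772
Cutoffs: 1323.600 ± 2.5·1044.772 → [-1288.3, 3935.5]
Outside: 5031 → excluded.
Retained (n=14): Σ = 14823, mean = 14823/14 = 1058.786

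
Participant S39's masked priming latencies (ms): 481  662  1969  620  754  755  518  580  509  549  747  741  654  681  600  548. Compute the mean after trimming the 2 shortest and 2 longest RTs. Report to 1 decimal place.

Sorted: 481, 509, 518, 548, 549, 580, 600, 620, 654, 662, 681, 741, 747, 754, 755, 1969
Drop lowest 2 (481, 509) and highest 2 (755, 1969)
Remaining (n=12): Σ = 7654, mean = 7654/12 = 637.833

637.8 ms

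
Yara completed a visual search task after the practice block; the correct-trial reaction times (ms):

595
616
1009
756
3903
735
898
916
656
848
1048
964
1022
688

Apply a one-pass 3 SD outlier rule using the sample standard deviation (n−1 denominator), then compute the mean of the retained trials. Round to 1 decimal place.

n = 14, ΣRT = 14654, M = 1046.714
Σ(x−M)² = 9098508.86; s = √(9098508.86/13) = 836.591
Cutoffs: 1046.714 ± 3·836.591 → [-1463.1, 3556.5]
Outside: 3903 → excluded.
Retained (n=13): Σ = 10751, mean = 10751/13 = 827.000

827.0 ms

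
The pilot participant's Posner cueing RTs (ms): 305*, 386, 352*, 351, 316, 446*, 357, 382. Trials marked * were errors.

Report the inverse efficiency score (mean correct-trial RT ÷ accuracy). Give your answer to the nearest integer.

Correct trials (n=5): 386, 351, 316, 357, 382
Mean correct RT = 1792/5 = 358.4000 ms
Proportion correct = 5/8
IES = 358.4000 / (5/8) = 573.440 ms

573 ms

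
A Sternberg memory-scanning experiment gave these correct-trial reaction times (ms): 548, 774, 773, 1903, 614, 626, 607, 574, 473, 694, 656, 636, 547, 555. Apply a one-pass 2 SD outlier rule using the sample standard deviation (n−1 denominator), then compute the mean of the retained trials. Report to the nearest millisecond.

621 ms

n = 14, ΣRT = 9980, M = 712.857
Σ(x−M)² = 1618231.71; s = √(1618231.71/13) = 352.816
Cutoffs: 712.857 ± 2·352.816 → [7.2, 1418.5]
Outside: 1903 → excluded.
Retained (n=13): Σ = 8077, mean = 8077/13 = 621.308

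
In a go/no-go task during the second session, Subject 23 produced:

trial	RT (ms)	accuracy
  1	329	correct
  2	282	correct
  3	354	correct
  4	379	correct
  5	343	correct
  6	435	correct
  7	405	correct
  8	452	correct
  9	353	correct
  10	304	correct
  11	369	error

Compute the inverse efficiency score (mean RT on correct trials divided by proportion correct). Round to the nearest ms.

Correct trials (n=10): 329, 282, 354, 379, 343, 435, 405, 452, 353, 304
Mean correct RT = 3636/10 = 363.6000 ms
Proportion correct = 10/11
IES = 363.6000 / (10/11) = 399.960 ms

400 ms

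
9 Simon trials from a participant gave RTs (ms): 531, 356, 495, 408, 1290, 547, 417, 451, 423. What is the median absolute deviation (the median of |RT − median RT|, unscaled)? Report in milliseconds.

Sorted: 356, 408, 417, 423, 451, 495, 531, 547, 1290 → median = 451
|x − 451|: 80, 95, 44, 43, 839, 96, 34, 0, 28
Sorted deviations: 0, 28, 34, 43, 44, 80, 95, 96, 839 → MAD = 44

44 ms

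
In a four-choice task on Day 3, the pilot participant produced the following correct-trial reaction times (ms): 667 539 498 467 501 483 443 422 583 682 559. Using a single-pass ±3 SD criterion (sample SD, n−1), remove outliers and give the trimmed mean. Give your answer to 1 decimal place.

531.3 ms

n = 11, ΣRT = 5844, M = 531.273
Σ(x−M)² = 72862.18; s = √(72862.18/10) = 85.359
Cutoffs: 531.273 ± 3·85.359 → [275.2, 787.4]
No RTs fall outside the cutoffs; all 11 retained. Mean = 5844/11 = 531.273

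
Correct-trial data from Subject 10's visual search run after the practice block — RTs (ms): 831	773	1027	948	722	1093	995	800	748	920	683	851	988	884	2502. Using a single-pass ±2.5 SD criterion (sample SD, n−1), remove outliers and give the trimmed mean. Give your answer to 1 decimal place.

875.9 ms

n = 15, ΣRT = 14765, M = 984.333
Σ(x−M)² = 2667997.33; s = √(2667997.33/14) = 436.545
Cutoffs: 984.333 ± 2.5·436.545 → [-107.0, 2075.7]
Outside: 2502 → excluded.
Retained (n=14): Σ = 12263, mean = 12263/14 = 875.929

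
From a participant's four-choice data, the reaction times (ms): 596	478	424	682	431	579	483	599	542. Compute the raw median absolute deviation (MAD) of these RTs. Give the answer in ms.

Sorted: 424, 431, 478, 483, 542, 579, 596, 599, 682 → median = 542
|x − 542|: 54, 64, 118, 140, 111, 37, 59, 57, 0
Sorted deviations: 0, 37, 54, 57, 59, 64, 111, 118, 140 → MAD = 59

59 ms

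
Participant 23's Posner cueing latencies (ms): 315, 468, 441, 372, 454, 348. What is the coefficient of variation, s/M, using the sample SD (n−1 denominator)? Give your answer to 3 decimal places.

0.158

n = 6, Σ = 2398, M = 399.6667
Σ(x−M)² = 19933.333; s = √(19933.333/5) = 63.1401
CV = 63.1401 / 399.6667 = 0.15798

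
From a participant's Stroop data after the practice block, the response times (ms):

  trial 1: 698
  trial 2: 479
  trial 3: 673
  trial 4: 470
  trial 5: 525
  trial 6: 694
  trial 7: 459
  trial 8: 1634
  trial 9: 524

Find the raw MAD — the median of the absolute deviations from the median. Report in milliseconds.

66 ms

Sorted: 459, 470, 479, 524, 525, 673, 694, 698, 1634 → median = 525
|x − 525|: 173, 46, 148, 55, 0, 169, 66, 1109, 1
Sorted deviations: 0, 1, 46, 55, 66, 148, 169, 173, 1109 → MAD = 66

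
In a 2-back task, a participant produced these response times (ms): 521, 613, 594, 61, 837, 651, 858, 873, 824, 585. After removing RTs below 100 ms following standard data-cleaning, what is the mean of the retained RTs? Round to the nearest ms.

706 ms

Excluded: 61
Retained (n=9): Σ = 6356
Mean = 6356/9 = 706.2222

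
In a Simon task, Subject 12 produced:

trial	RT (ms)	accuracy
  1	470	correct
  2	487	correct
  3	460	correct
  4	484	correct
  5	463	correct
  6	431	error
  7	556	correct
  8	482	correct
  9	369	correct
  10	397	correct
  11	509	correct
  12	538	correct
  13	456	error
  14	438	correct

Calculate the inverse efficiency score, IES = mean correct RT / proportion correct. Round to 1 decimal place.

Correct trials (n=12): 470, 487, 460, 484, 463, 556, 482, 369, 397, 509, 538, 438
Mean correct RT = 5653/12 = 471.0833 ms
Proportion correct = 12/14
IES = 471.0833 / (12/14) = 549.597 ms

549.6 ms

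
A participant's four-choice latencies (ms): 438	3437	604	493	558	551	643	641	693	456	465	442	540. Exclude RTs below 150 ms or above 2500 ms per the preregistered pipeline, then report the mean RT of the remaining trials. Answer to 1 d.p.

Excluded: 3437
Retained (n=12): Σ = 6524
Mean = 6524/12 = 543.6667

543.7 ms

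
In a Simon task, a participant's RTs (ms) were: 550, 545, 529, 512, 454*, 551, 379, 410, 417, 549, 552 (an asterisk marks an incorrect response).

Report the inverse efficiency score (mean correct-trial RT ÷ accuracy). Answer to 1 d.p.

549.3 ms

Correct trials (n=10): 550, 545, 529, 512, 551, 379, 410, 417, 549, 552
Mean correct RT = 4994/10 = 499.4000 ms
Proportion correct = 10/11
IES = 499.4000 / (10/11) = 549.340 ms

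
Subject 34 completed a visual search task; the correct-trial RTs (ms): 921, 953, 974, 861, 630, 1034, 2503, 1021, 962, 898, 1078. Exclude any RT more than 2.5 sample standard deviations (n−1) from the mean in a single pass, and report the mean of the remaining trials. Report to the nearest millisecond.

933 ms

n = 11, ΣRT = 11835, M = 1075.909
Σ(x−M)² = 2380500.91; s = √(2380500.91/10) = 487.904
Cutoffs: 1075.909 ± 2.5·487.904 → [-143.9, 2295.7]
Outside: 2503 → excluded.
Retained (n=10): Σ = 9332, mean = 9332/10 = 933.200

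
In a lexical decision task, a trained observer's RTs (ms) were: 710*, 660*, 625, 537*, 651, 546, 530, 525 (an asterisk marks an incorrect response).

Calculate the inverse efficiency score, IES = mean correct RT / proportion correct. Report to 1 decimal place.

Correct trials (n=5): 625, 651, 546, 530, 525
Mean correct RT = 2877/5 = 575.4000 ms
Proportion correct = 5/8
IES = 575.4000 / (5/8) = 920.640 ms

920.6 ms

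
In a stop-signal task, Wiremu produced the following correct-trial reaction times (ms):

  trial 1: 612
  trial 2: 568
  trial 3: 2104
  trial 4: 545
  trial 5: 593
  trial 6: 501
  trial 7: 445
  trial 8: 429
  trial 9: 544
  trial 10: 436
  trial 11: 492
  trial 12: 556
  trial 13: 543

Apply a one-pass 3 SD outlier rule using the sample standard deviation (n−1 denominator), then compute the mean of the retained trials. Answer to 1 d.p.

n = 13, ΣRT = 8368, M = 643.692
Σ(x−M)² = 2351388.77; s = √(2351388.77/12) = 442.661
Cutoffs: 643.692 ± 3·442.661 → [-684.3, 1971.7]
Outside: 2104 → excluded.
Retained (n=12): Σ = 6264, mean = 6264/12 = 522.000

522.0 ms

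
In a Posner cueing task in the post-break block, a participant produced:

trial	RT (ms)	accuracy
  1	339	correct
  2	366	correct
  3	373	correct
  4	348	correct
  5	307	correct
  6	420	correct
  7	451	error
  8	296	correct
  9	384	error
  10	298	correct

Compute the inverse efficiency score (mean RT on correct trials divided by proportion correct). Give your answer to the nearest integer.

429 ms

Correct trials (n=8): 339, 366, 373, 348, 307, 420, 296, 298
Mean correct RT = 2747/8 = 343.3750 ms
Proportion correct = 8/10
IES = 343.3750 / (8/10) = 429.219 ms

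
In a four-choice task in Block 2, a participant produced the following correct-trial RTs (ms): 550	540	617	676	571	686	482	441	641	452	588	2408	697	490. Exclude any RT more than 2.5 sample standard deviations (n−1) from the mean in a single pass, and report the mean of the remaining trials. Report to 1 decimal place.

571.6 ms

n = 14, ΣRT = 9839, M = 702.786
Σ(x−M)² = 3225800.36; s = √(3225800.36/13) = 498.135
Cutoffs: 702.786 ± 2.5·498.135 → [-542.6, 1948.1]
Outside: 2408 → excluded.
Retained (n=13): Σ = 7431, mean = 7431/13 = 571.615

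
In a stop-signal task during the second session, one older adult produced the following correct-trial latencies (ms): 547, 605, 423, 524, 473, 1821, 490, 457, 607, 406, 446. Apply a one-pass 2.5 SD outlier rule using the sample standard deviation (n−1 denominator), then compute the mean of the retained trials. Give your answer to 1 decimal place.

497.8 ms

n = 11, ΣRT = 6799, M = 618.091
Σ(x−M)² = 1637258.91; s = √(1637258.91/10) = 404.631
Cutoffs: 618.091 ± 2.5·404.631 → [-393.5, 1629.7]
Outside: 1821 → excluded.
Retained (n=10): Σ = 4978, mean = 4978/10 = 497.800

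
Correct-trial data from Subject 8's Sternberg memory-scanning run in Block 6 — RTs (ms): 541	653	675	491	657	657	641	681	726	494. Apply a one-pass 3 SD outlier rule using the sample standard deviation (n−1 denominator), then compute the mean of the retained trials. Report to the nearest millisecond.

622 ms

n = 10, ΣRT = 6216, M = 621.600
Σ(x−M)² = 60982.40; s = √(60982.40/9) = 82.315
Cutoffs: 621.600 ± 3·82.315 → [374.7, 868.5]
No RTs fall outside the cutoffs; all 10 retained. Mean = 6216/10 = 621.600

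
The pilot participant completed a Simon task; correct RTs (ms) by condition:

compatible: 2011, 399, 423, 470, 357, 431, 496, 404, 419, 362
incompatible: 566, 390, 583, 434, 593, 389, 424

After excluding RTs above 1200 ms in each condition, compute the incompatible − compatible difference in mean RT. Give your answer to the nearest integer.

compatible: exclude 2011
M(compatible) = 3761/9 = 417.889
M(incompatible) = 3379/7 = 482.714
Difference = 482.714 − 417.889 = 64.825 ms

65 ms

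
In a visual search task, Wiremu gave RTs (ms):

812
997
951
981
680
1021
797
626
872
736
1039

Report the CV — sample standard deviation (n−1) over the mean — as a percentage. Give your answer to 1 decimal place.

16.7%

n = 11, Σ = 9512, M = 864.7273
Σ(x−M)² = 208356.182; s = √(208356.182/10) = 144.3455
CV = 144.3455 / 864.7273 = 0.16693 = 16.693%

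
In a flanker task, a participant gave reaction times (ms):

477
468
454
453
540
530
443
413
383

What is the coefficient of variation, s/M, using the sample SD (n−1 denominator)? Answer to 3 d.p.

0.108

n = 9, Σ = 4161, M = 462.3333
Σ(x−M)² = 20116.000; s = √(20116.000/8) = 50.1448
CV = 50.1448 / 462.3333 = 0.10846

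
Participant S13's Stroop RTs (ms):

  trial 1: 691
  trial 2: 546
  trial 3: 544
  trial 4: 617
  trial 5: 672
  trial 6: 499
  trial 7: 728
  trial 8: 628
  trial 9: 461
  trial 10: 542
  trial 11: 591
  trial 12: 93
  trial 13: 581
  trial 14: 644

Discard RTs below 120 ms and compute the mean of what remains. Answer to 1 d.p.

Excluded: 93
Retained (n=13): Σ = 7744
Mean = 7744/13 = 595.6923

595.7 ms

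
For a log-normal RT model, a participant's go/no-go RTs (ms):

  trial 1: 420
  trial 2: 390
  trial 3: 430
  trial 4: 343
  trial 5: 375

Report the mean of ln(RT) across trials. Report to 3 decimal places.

5.967

ln(RT): 6.0403, 5.9661, 6.0638, 5.8377, 5.9269
Σ ln(RT) = 29.8348
Mean = 29.8348/5 = 5.96697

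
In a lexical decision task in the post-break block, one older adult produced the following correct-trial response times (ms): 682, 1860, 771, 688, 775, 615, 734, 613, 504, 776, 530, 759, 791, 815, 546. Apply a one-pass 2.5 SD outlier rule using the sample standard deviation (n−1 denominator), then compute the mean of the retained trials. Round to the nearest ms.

n = 15, ΣRT = 11459, M = 763.933
Σ(x−M)² = 1433166.93; s = √(1433166.93/14) = 319.952
Cutoffs: 763.933 ± 2.5·319.952 → [-35.9, 1563.8]
Outside: 1860 → excluded.
Retained (n=14): Σ = 9599, mean = 9599/14 = 685.643

686 ms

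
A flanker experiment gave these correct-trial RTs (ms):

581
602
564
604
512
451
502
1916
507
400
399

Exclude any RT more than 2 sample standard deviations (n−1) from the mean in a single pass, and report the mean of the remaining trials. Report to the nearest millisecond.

n = 11, ΣRT = 7038, M = 639.818
Σ(x−M)² = 1844691.64; s = √(1844691.64/10) = 429.499
Cutoffs: 639.818 ± 2·429.499 → [-219.2, 1498.8]
Outside: 1916 → excluded.
Retained (n=10): Σ = 5122, mean = 5122/10 = 512.200

512 ms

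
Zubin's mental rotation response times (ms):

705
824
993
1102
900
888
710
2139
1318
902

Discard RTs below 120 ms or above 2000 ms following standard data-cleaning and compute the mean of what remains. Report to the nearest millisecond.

927 ms

Excluded: 2139
Retained (n=9): Σ = 8342
Mean = 8342/9 = 926.8889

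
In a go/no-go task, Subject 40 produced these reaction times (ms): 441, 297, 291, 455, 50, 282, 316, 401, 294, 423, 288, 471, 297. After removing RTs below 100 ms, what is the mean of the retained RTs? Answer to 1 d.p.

Excluded: 50
Retained (n=12): Σ = 4256
Mean = 4256/12 = 354.6667

354.7 ms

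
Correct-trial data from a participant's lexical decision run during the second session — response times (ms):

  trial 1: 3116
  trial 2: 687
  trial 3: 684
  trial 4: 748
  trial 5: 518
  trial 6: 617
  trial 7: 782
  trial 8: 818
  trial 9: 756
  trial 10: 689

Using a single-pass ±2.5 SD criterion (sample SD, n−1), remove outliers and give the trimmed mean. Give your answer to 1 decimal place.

699.9 ms

n = 10, ΣRT = 9415, M = 941.500
Σ(x−M)² = 5320480.50; s = √(5320480.50/9) = 768.872
Cutoffs: 941.500 ± 2.5·768.872 → [-980.7, 2863.7]
Outside: 3116 → excluded.
Retained (n=9): Σ = 6299, mean = 6299/9 = 699.889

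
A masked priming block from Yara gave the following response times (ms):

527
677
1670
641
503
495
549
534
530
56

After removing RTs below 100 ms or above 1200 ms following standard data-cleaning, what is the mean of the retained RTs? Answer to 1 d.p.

Excluded: 56, 1670
Retained (n=8): Σ = 4456
Mean = 4456/8 = 557.0000

557.0 ms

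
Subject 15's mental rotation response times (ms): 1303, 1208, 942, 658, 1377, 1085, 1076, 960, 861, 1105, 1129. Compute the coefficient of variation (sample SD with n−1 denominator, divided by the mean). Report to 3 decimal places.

0.191

n = 11, Σ = 11704, M = 1064.0000
Σ(x−M)² = 414062.000; s = √(414062.000/10) = 203.4851
CV = 203.4851 / 1064.0000 = 0.19125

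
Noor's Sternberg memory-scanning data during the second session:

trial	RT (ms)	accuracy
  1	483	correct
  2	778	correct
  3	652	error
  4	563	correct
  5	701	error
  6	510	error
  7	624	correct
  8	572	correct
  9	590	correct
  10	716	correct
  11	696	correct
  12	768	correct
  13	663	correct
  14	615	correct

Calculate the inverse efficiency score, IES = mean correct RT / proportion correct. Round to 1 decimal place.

Correct trials (n=11): 483, 778, 563, 624, 572, 590, 716, 696, 768, 663, 615
Mean correct RT = 7068/11 = 642.5455 ms
Proportion correct = 11/14
IES = 642.5455 / (11/14) = 817.785 ms

817.8 ms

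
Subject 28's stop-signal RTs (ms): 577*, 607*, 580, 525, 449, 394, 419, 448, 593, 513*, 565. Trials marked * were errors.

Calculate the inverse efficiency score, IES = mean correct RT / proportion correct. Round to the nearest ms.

Correct trials (n=8): 580, 525, 449, 394, 419, 448, 593, 565
Mean correct RT = 3973/8 = 496.6250 ms
Proportion correct = 8/11
IES = 496.6250 / (8/11) = 682.859 ms

683 ms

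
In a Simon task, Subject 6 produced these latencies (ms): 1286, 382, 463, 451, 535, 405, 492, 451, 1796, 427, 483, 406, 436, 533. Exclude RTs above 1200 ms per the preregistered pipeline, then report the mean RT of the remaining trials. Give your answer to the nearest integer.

Excluded: 1286, 1796
Retained (n=12): Σ = 5464
Mean = 5464/12 = 455.3333

455 ms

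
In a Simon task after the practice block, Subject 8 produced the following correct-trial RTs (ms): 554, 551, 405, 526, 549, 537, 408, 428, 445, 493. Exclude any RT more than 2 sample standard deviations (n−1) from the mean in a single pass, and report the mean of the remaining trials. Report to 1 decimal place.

n = 10, ΣRT = 4896, M = 489.600
Σ(x−M)² = 34628.40; s = √(34628.40/9) = 62.029
Cutoffs: 489.600 ± 2·62.029 → [365.5, 613.7]
No RTs fall outside the cutoffs; all 10 retained. Mean = 4896/10 = 489.600

489.6 ms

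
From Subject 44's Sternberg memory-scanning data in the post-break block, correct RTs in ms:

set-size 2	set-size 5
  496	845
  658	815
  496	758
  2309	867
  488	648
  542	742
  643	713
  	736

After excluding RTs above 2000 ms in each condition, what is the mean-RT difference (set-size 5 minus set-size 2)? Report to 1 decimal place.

set-size 2: exclude 2309
M(set-size 2) = 3323/6 = 553.833
M(set-size 5) = 6124/8 = 765.500
Difference = 765.500 − 553.833 = 211.667 ms

211.7 ms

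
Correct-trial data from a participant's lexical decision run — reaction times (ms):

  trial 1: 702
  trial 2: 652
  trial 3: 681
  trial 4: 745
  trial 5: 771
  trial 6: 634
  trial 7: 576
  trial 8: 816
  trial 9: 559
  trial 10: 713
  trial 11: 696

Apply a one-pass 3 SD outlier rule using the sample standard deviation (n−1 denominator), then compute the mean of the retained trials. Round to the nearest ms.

686 ms

n = 11, ΣRT = 7545, M = 685.909
Σ(x−M)² = 60804.91; s = √(60804.91/10) = 77.978
Cutoffs: 685.909 ± 3·77.978 → [452.0, 919.8]
No RTs fall outside the cutoffs; all 11 retained. Mean = 7545/11 = 685.909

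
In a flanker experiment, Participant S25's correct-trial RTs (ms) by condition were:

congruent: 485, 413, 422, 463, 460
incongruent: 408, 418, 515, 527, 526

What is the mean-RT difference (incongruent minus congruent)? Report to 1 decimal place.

M(congruent) = 2243/5 = 448.600
M(incongruent) = 2394/5 = 478.800
Difference = 478.800 − 448.600 = 30.200 ms

30.2 ms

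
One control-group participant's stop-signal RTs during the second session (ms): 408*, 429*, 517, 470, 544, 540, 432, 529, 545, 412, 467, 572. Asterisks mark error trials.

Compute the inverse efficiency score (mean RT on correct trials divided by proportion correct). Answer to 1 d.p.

603.4 ms

Correct trials (n=10): 517, 470, 544, 540, 432, 529, 545, 412, 467, 572
Mean correct RT = 5028/10 = 502.8000 ms
Proportion correct = 10/12
IES = 502.8000 / (10/12) = 603.360 ms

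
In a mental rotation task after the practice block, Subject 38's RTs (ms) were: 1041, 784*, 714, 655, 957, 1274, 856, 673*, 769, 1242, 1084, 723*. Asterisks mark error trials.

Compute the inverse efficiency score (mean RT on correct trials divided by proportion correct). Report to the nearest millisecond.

Correct trials (n=9): 1041, 714, 655, 957, 1274, 856, 769, 1242, 1084
Mean correct RT = 8592/9 = 954.6667 ms
Proportion correct = 9/12
IES = 954.6667 / (9/12) = 1272.889 ms

1273 ms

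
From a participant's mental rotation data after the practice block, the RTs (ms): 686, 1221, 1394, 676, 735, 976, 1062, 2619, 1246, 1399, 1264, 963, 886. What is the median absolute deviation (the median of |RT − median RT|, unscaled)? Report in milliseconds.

Sorted: 676, 686, 735, 886, 963, 976, 1062, 1221, 1246, 1264, 1394, 1399, 2619 → median = 1062
|x − 1062|: 376, 159, 332, 386, 327, 86, 0, 1557, 184, 337, 202, 99, 176
Sorted deviations: 0, 86, 99, 159, 176, 184, 202, 327, 332, 337, 376, 386, 1557 → MAD = 202

202 ms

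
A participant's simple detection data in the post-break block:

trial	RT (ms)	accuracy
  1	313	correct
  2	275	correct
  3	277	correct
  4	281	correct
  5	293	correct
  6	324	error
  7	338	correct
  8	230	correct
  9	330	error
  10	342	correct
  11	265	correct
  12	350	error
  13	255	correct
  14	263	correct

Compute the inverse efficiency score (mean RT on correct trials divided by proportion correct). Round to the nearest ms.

362 ms

Correct trials (n=11): 313, 275, 277, 281, 293, 338, 230, 342, 265, 255, 263
Mean correct RT = 3132/11 = 284.7273 ms
Proportion correct = 11/14
IES = 284.7273 / (11/14) = 362.380 ms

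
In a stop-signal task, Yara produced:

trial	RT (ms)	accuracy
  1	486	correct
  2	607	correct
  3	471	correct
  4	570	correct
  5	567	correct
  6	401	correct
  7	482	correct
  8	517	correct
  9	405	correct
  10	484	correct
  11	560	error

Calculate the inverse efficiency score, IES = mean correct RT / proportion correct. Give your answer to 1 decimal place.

548.9 ms

Correct trials (n=10): 486, 607, 471, 570, 567, 401, 482, 517, 405, 484
Mean correct RT = 4990/10 = 499.0000 ms
Proportion correct = 10/11
IES = 499.0000 / (10/11) = 548.900 ms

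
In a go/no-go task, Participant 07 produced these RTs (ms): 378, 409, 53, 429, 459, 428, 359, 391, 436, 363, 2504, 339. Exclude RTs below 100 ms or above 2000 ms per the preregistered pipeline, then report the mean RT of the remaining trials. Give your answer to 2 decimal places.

399.10 ms

Excluded: 53, 2504
Retained (n=10): Σ = 3991
Mean = 3991/10 = 399.1000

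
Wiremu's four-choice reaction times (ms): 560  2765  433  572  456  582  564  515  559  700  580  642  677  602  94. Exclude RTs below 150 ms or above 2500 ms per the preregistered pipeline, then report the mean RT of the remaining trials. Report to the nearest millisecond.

Excluded: 94, 2765
Retained (n=13): Σ = 7442
Mean = 7442/13 = 572.4615

572 ms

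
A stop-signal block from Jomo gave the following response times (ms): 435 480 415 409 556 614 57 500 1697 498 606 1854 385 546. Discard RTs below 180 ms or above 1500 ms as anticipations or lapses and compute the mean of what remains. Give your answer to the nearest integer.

Excluded: 57, 1697, 1854
Retained (n=11): Σ = 5444
Mean = 5444/11 = 494.9091

495 ms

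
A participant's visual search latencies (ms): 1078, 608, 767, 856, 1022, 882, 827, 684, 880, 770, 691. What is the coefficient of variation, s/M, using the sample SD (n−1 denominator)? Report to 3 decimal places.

n = 11, Σ = 9065, M = 824.0909
Σ(x−M)² = 201362.909; s = √(201362.909/10) = 141.9024
CV = 141.9024 / 824.0909 = 0.17219

0.172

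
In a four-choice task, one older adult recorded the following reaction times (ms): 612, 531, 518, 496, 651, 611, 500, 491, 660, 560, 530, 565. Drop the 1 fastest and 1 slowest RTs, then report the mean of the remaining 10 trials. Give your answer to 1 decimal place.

Sorted: 491, 496, 500, 518, 530, 531, 560, 565, 611, 612, 651, 660
Drop lowest 1 (491) and highest 1 (660)
Remaining (n=10): Σ = 5574, mean = 5574/10 = 557.400

557.4 ms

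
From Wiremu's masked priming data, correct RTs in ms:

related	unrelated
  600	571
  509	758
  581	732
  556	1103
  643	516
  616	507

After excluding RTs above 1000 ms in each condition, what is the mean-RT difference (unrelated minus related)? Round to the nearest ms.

unrelated: exclude 1103
M(related) = 3505/6 = 584.167
M(unrelated) = 3084/5 = 616.800
Difference = 616.800 − 584.167 = 32.633 ms

33 ms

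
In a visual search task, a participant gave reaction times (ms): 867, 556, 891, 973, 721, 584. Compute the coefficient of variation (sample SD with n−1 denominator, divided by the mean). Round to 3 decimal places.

n = 6, Σ = 4592, M = 765.3333
Σ(x−M)² = 147921.333; s = √(147921.333/5) = 172.0008
CV = 172.0008 / 765.3333 = 0.22474

0.225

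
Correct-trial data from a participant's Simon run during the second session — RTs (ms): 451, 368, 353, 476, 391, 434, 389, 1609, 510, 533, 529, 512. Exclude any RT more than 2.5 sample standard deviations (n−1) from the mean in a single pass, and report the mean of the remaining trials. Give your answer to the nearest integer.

450 ms

n = 12, ΣRT = 6555, M = 546.250
Σ(x−M)² = 1276954.25; s = √(1276954.25/11) = 340.715
Cutoffs: 546.250 ± 2.5·340.715 → [-305.5, 1398.0]
Outside: 1609 → excluded.
Retained (n=11): Σ = 4946, mean = 4946/11 = 449.636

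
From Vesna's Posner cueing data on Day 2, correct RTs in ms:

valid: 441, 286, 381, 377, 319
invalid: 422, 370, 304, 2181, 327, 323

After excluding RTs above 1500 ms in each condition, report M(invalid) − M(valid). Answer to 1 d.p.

-11.6 ms

invalid: exclude 2181
M(valid) = 1804/5 = 360.800
M(invalid) = 1746/5 = 349.200
Difference = 349.200 − 360.800 = -11.600 ms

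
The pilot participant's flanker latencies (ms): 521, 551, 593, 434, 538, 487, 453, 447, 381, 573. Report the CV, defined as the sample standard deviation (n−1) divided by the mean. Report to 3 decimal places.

0.137

n = 10, Σ = 4978, M = 497.8000
Σ(x−M)² = 42119.600; s = √(42119.600/9) = 68.4102
CV = 68.4102 / 497.8000 = 0.13743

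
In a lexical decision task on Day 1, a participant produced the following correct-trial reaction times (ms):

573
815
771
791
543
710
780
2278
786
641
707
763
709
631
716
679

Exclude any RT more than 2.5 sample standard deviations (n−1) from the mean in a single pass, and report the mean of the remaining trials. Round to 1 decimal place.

n = 16, ΣRT = 12893, M = 805.812
Σ(x−M)² = 2405202.44; s = √(2405202.44/15) = 400.433
Cutoffs: 805.812 ± 2.5·400.433 → [-195.3, 1806.9]
Outside: 2278 → excluded.
Retained (n=15): Σ = 10615, mean = 10615/15 = 707.667

707.7 ms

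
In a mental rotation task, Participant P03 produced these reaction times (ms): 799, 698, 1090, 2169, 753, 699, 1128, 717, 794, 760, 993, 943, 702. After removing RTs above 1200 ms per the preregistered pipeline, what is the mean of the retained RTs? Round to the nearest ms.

840 ms

Excluded: 2169
Retained (n=12): Σ = 10076
Mean = 10076/12 = 839.6667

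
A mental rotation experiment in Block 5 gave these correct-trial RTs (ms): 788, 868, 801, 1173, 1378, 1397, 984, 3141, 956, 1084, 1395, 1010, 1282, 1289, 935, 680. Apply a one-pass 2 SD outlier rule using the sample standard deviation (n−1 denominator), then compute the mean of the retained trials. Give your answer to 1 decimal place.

1068.0 ms

n = 16, ΣRT = 19161, M = 1197.562
Σ(x−M)² = 4826819.94; s = √(4826819.94/15) = 567.264
Cutoffs: 1197.562 ± 2·567.264 → [63.0, 2332.1]
Outside: 3141 → excluded.
Retained (n=15): Σ = 16020, mean = 16020/15 = 1068.000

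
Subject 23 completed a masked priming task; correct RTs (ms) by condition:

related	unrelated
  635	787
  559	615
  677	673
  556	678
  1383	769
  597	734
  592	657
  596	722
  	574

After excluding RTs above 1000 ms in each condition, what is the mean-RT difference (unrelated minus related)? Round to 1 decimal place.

88.2 ms

related: exclude 1383
M(related) = 4212/7 = 601.714
M(unrelated) = 6209/9 = 689.889
Difference = 689.889 − 601.714 = 88.175 ms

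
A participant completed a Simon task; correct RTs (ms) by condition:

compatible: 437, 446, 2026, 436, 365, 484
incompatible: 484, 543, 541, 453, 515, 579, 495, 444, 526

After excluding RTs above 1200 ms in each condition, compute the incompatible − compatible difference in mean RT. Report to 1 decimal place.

75.3 ms

compatible: exclude 2026
M(compatible) = 2168/5 = 433.600
M(incompatible) = 4580/9 = 508.889
Difference = 508.889 − 433.600 = 75.289 ms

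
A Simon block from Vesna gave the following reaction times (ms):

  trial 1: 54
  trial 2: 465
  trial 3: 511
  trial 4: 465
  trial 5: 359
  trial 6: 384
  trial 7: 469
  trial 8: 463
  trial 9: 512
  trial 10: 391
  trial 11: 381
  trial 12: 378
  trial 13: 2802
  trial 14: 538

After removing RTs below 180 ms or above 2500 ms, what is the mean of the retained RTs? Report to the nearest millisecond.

Excluded: 54, 2802
Retained (n=12): Σ = 5316
Mean = 5316/12 = 443.0000

443 ms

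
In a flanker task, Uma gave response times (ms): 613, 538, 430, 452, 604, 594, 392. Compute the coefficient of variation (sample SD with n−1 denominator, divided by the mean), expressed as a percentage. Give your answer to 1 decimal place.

17.7%

n = 7, Σ = 3623, M = 517.5714
Σ(x−M)² = 50571.714; s = √(50571.714/6) = 91.8075
CV = 91.8075 / 517.5714 = 0.17738 = 17.738%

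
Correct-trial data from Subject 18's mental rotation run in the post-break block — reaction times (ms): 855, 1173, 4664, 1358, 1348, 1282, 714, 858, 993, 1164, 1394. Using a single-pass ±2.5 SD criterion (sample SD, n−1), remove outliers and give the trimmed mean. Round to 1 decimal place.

1113.9 ms

n = 11, ΣRT = 15803, M = 1436.636
Σ(x−M)² = 11991618.55; s = √(11991618.55/10) = 1095.062
Cutoffs: 1436.636 ± 2.5·1095.062 → [-1301.0, 4174.3]
Outside: 4664 → excluded.
Retained (n=10): Σ = 11139, mean = 11139/10 = 1113.900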